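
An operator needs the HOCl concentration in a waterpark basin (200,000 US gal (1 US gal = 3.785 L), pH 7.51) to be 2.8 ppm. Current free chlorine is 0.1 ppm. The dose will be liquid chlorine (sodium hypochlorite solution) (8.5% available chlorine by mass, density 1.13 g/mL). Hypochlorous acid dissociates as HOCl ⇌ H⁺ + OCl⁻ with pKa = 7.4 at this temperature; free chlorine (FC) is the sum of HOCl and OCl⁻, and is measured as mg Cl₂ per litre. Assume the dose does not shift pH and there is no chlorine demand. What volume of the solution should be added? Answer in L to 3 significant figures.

49.7 L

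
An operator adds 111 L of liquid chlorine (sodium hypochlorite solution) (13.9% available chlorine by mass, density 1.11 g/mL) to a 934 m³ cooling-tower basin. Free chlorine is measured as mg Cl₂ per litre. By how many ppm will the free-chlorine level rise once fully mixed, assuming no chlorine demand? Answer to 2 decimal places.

Volume: 934 m³ = 934,000 L.
Mass of solution: 111 L × 1000 mL/L × 1.11 g/mL = 123,200 g.
Available chlorine delivered: 123,200 g × 0.139 = 17,130 g as Cl₂.
Concentration rise: 17,130 g / 934,000 L = 18.34 mg/L = 18.34 ppm.

18.34 ppm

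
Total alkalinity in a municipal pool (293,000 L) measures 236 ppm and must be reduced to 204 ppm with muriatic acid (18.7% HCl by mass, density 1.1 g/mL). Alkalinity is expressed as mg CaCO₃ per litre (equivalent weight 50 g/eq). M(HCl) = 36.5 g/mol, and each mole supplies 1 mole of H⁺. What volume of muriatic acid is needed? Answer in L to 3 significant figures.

33.3 L

Alkalinity to neutralize: (236 − 204) = 32 mg/L as CaCO₃ × 293,000 L = 9376 g as CaCO₃.
Equivalents of H⁺ required: 9376 ÷ 50 g/eq = 187.5 eq = 187.5 mol HCl.
Mass of HCl: 187.5 × 36.5 = 6844 g.
Mass of 18.7% solution: 6844 / 0.187 = 36,600 g.
Volume: 36,600 g ÷ 1.1 g/mL = 33,270 mL.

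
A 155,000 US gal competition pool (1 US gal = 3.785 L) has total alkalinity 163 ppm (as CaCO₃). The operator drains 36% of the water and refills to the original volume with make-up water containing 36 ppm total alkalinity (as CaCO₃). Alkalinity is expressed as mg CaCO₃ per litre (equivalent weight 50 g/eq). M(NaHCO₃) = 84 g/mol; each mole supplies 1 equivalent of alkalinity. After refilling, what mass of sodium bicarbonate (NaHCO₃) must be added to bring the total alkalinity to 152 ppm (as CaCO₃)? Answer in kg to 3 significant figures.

34.2 kg

Volume: 155,000 US gal × 3.785 L/gal = 586,675 L.
After draining 36% and refilling: 163 × 0.64 + 36 × 0.36 = 117.28 ppm.
Deficit to target: 152 − 117.28 = 34.72 mg/L.
As CaCO₃: 34.72 mg/L × 586,675 L = 20,370 g; ÷ 50 g/eq ÷ 1 = 407.4 mol NaHCO₃.
Mass: 407.4 × 84 = 34,220 g.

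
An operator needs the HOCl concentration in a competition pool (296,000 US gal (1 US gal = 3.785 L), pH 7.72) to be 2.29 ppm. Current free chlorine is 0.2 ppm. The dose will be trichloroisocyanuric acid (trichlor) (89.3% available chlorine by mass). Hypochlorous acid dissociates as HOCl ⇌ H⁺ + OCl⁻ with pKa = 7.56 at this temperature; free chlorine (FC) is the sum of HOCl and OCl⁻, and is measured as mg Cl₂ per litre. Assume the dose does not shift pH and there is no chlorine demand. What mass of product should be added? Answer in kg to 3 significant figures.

6.77 kg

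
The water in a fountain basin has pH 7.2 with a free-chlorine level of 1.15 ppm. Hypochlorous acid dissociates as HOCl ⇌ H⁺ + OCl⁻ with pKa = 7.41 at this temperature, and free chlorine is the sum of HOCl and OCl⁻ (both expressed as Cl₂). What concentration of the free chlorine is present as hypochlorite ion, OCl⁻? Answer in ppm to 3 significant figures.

0.439 ppm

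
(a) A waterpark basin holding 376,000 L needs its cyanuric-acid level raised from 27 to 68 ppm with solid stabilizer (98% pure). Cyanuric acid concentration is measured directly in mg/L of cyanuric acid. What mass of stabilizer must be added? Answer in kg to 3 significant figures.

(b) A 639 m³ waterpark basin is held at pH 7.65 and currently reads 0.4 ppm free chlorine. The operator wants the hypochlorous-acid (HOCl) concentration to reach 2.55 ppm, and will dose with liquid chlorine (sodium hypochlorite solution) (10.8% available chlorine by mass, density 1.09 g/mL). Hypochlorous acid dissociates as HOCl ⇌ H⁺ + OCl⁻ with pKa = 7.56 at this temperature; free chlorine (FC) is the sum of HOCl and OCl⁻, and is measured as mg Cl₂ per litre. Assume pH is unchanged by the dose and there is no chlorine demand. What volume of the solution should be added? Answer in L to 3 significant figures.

(a) CYA to add: (68 − 27) = 41 mg/L × 376,000 L = 15,420 g cyanuric acid.
(a) At 98% purity: 15,420 / 0.98 = 15,730 g product.

(b) Volume: 639 m³ = 639,000 L.
(b) [OCl⁻]/[HOCl] = 10^(pH − pKa) = 10^(7.65 − 7.56) = 1.23; fraction as HOCl = 1/(1 + 1.23) = 0.4484.
(b) Free chlorine required for 2.55 ppm HOCl: 2.55 / 0.4484 = 5.687 ppm.
(b) FC to add: 5.687 − 0.4 = 5.287 mg/L as Cl₂.
(b) Cl₂ equivalent: 5.287 mg/L × 639,000 L = 3379 g.
(b) Product at 10.8% available Cl: 3379 / 0.108 = 31,280 g.
(b) Volume: 31,280 g ÷ 1.09 g/mL = 28,700 mL.

(a) 15.7 kg; (b) 28.7 L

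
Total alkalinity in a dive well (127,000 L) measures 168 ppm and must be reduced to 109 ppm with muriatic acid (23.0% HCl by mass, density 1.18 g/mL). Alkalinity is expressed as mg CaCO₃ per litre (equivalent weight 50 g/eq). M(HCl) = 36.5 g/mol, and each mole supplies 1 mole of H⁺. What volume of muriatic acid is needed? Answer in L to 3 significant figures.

Alkalinity to neutralize: (168 − 109) = 59 mg/L as CaCO₃ × 127,000 L = 7493 g as CaCO₃.
Equivalents of H⁺ required: 7493 ÷ 50 g/eq = 149.9 eq = 149.9 mol HCl.
Mass of HCl: 149.9 × 36.5 = 5470 g.
Mass of 23.0% solution: 5470 / 0.23 = 23,780 g.
Volume: 23,780 g ÷ 1.18 g/mL = 20,150 mL.

20.2 L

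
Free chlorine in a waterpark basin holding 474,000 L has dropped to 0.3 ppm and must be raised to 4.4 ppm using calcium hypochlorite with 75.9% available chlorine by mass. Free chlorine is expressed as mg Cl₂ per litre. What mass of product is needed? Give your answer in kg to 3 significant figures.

2.56 kg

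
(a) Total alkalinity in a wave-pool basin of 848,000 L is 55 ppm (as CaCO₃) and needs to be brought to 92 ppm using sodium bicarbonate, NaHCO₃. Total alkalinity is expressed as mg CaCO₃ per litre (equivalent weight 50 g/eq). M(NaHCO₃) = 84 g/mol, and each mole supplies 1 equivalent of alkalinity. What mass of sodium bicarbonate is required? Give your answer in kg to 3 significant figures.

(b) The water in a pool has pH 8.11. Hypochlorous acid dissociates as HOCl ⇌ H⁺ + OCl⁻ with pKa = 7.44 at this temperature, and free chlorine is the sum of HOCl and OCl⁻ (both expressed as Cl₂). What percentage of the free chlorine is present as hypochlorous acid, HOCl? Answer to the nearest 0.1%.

(a) 52.7 kg; (b) 17.6%

(a) Alkalinity to add: (92 − 55) = 37 mg/L as CaCO₃ × 848,000 L = 31,380 g as CaCO₃.
(a) Equivalents: 31,380 g ÷ 50 g/eq = 627.5 eq.
(a) NaHCO₃ supplies 1 eq per mole → 627.5 mol.
(a) Mass: 627.5 mol × 84 g/mol = 52,710 g.

(b) [OCl⁻]/[HOCl] = 10^(pH − pKa) = 10^(8.11 − 7.44) = 10^0.67 = 4.677.
(b) Fraction as HOCl = 1 / (1 + 4.677) = 0.1761.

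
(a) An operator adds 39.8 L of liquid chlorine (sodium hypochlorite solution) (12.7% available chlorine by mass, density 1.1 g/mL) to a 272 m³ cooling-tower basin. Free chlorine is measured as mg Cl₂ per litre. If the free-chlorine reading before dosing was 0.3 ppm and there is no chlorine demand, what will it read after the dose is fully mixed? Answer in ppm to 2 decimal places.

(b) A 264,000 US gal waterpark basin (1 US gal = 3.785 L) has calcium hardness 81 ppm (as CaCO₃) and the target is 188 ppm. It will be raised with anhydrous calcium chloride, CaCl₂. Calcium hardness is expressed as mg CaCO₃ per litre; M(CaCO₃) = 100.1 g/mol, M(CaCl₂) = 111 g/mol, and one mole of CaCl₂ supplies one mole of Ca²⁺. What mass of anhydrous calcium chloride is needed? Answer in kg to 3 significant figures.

(a) 20.74 ppm; (b) 119 kg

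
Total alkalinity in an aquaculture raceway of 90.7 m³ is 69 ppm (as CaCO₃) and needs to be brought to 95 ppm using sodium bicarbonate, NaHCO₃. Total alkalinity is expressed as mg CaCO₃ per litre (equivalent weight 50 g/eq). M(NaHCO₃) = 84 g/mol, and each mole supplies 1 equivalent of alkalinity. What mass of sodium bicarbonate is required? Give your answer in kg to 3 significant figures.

Volume: 90.7 m³ = 90,700 L.
Alkalinity to add: (95 − 69) = 26 mg/L as CaCO₃ × 90,700 L = 2358 g as CaCO₃.
Equivalents: 2358 g ÷ 50 g/eq = 47.16 eq.
NaHCO₃ supplies 1 eq per mole → 47.16 mol.
Mass: 47.16 mol × 84 g/mol = 3962 g.

3.96 kg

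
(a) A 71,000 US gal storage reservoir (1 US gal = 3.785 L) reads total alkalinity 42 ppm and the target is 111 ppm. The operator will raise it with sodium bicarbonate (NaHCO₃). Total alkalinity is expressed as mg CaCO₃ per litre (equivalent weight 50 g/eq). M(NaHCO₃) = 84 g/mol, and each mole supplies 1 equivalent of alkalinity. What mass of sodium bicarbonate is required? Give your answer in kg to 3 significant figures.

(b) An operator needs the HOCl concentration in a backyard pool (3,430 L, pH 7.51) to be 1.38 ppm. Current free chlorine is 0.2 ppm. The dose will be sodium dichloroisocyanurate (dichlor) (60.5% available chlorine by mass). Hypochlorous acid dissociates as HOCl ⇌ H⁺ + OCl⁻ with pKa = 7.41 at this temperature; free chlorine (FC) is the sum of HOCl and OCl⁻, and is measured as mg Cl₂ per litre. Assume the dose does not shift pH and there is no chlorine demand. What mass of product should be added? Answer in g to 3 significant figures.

(a) 31.2 kg; (b) 16.5 g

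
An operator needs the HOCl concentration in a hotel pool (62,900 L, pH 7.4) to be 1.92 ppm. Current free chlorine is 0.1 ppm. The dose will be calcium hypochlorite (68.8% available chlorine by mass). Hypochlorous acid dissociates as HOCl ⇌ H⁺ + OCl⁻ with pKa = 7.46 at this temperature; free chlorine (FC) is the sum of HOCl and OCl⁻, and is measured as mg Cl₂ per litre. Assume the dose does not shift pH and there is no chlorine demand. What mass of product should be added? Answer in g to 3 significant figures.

319 g

[OCl⁻]/[HOCl] = 10^(pH − pKa) = 10^(7.4 − 7.46) = 0.871; fraction as HOCl = 1/(1 + 0.871) = 0.5345.
Free chlorine required for 1.92 ppm HOCl: 1.92 / 0.5345 = 3.592 ppm.
FC to add: 3.592 − 0.1 = 3.492 mg/L as Cl₂.
Cl₂ equivalent: 3.492 mg/L × 62,900 L = 219.7 g.
Product at 68.8% available Cl: 219.7 / 0.688 = 319.3 g.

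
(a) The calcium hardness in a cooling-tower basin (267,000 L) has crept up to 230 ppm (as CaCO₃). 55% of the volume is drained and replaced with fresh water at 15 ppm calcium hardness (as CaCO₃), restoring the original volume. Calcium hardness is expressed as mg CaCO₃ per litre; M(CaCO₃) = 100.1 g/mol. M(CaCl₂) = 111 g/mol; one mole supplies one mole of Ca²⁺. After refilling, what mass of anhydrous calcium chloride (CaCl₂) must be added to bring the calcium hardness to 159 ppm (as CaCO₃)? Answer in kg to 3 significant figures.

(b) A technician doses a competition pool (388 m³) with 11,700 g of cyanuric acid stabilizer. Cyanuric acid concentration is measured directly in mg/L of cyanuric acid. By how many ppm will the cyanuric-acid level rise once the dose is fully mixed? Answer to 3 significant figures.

(a) After draining 55% and refilling: 230 × 0.45 + 15 × 0.55 = 111.75 ppm.
(a) Deficit to target: 159 − 111.75 = 47.25 mg/L.
(a) As CaCO₃: 47.25 mg/L × 267,000 L = 12,620 g; ÷ 100.1 = 126 mol Ca²⁺.
(a) Mass: 126 × 111 = 13,990 g.

(b) Volume: 388 m³ = 388,000 L.
(b) Rise: 11,700 g / 388,000 L × 1000 = 30.15 mg/L.

(a) 14.0 kg; (b) 30.2 ppm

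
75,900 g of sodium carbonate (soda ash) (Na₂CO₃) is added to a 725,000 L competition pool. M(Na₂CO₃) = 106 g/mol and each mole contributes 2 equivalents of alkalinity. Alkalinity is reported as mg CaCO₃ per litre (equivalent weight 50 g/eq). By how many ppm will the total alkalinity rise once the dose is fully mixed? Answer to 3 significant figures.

Moles of Na₂CO₃: 75,900 g ÷ 106 g/mol = 716 mol → 1432 eq of alkalinity.
As CaCO₃: 1432 eq × 50 g/eq = 71,600 g.
Rise: 71,600 g / 725,000 L × 1000 = 98.76 mg/L.

98.8 ppm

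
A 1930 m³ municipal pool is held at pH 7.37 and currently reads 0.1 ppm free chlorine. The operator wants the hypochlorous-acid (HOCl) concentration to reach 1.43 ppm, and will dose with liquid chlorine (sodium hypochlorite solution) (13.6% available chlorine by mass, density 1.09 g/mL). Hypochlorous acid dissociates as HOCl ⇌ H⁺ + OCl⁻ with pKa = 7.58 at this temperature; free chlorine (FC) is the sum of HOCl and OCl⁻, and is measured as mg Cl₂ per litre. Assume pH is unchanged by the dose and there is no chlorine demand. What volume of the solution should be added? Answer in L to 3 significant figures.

Volume: 1930 m³ = 1,930,000 L.
[OCl⁻]/[HOCl] = 10^(pH − pKa) = 10^(7.37 − 7.58) = 0.6166; fraction as HOCl = 1/(1 + 0.6166) = 0.6186.
Free chlorine required for 1.43 ppm HOCl: 1.43 / 0.6186 = 2.312 ppm.
FC to add: 2.312 − 0.1 = 2.212 mg/L as Cl₂.
Cl₂ equivalent: 2.212 mg/L × 1,930,000 L = 4269 g.
Product at 13.6% available Cl: 4269 / 0.136 = 31,390 g.
Volume: 31,390 g ÷ 1.09 g/mL = 28,800 mL.

28.8 L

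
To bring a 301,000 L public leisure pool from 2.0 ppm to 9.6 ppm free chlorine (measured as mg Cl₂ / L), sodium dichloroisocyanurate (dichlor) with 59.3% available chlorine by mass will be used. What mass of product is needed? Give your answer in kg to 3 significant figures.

Chlorine deficit: 9.6 − 2.0 = 7.6 ppm = 7.6 mg/L as Cl₂.
Cl₂ equivalent needed: 7.6 mg/L × 301,000 L = 2,288,000 mg = 2288 g.
Product at 59.3% available chlorine: 2288 / 0.593 = 3858 g.

3.86 kg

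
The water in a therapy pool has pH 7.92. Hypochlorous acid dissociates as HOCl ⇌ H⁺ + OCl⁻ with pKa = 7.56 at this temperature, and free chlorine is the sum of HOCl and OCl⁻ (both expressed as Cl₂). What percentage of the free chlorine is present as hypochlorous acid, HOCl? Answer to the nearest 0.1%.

30.4%

[OCl⁻]/[HOCl] = 10^(pH − pKa) = 10^(7.92 − 7.56) = 10^0.36 = 2.291.
Fraction as HOCl = 1 / (1 + 2.291) = 0.3039.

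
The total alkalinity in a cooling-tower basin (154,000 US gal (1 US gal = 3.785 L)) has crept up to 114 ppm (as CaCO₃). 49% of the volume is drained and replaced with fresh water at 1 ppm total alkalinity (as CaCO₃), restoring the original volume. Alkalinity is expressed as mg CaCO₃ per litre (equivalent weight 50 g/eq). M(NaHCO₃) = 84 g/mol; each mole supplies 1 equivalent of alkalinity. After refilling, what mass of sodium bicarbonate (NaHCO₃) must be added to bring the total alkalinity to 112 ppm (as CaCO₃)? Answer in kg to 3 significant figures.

Volume: 154,000 US gal × 3.785 L/gal = 582,890 L.
After draining 49% and refilling: 114 × 0.51 + 1 × 0.49 = 58.63 ppm.
Deficit to target: 112 − 58.63 = 53.37 mg/L.
As CaCO₃: 53.37 mg/L × 582,890 L = 31,110 g; ÷ 50 g/eq ÷ 1 = 622.2 mol NaHCO₃.
Mass: 622.2 × 84 = 52,260 g.

52.3 kg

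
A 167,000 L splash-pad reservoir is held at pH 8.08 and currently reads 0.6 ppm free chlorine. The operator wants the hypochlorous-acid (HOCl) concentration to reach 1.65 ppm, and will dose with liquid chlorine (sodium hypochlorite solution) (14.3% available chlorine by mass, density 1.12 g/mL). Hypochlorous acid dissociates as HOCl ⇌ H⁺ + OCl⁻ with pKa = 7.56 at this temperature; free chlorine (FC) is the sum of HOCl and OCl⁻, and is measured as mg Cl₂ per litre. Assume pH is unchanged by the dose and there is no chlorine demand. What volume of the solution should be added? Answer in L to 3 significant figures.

[OCl⁻]/[HOCl] = 10^(pH − pKa) = 10^(8.08 − 7.56) = 3.311; fraction as HOCl = 1/(1 + 3.311) = 0.2319.
Free chlorine required for 1.65 ppm HOCl: 1.65 / 0.2319 = 7.114 ppm.
FC to add: 7.114 − 0.6 = 6.514 mg/L as Cl₂.
Cl₂ equivalent: 6.514 mg/L × 167,000 L = 1088 g.
Product at 14.3% available Cl: 1088 / 0.143 = 7607 g.
Volume: 7607 g ÷ 1.12 g/mL = 6792 mL.

6.79 L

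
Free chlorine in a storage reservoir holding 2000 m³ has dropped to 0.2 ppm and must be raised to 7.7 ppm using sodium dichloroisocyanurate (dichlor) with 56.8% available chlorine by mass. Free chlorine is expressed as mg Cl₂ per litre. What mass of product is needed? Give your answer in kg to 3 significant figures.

26.4 kg

Volume: 2000 m³ = 2,000,000 L.
Chlorine deficit: 7.7 − 0.2 = 7.5 ppm = 7.5 mg/L as Cl₂.
Cl₂ equivalent needed: 7.5 mg/L × 2,000,000 L = 15,000,000 mg = 15,000 g.
Product at 56.8% available chlorine: 15,000 / 0.568 = 26,410 g.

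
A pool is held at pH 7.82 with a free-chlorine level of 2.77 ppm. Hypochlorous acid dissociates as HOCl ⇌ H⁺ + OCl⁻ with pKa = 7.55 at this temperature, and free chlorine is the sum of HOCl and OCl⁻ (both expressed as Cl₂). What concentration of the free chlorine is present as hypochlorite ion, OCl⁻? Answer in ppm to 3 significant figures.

1.80 ppm

[OCl⁻]/[HOCl] = 10^(pH − pKa) = 10^(7.82 − 7.55) = 10^0.27 = 1.862.
Fraction as HOCl = 1 / (1 + 1.862) = 0.3494.
OCl⁻ = (1 − 0.3494) × 2.77 ppm = 1.802 ppm.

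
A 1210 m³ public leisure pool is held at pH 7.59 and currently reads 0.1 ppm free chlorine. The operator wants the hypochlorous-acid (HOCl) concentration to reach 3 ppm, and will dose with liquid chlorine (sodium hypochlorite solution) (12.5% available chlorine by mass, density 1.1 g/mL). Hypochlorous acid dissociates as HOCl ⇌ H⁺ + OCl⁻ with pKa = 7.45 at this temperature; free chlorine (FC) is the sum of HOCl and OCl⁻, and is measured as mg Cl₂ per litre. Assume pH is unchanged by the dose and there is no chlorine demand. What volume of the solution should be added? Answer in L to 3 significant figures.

62.0 L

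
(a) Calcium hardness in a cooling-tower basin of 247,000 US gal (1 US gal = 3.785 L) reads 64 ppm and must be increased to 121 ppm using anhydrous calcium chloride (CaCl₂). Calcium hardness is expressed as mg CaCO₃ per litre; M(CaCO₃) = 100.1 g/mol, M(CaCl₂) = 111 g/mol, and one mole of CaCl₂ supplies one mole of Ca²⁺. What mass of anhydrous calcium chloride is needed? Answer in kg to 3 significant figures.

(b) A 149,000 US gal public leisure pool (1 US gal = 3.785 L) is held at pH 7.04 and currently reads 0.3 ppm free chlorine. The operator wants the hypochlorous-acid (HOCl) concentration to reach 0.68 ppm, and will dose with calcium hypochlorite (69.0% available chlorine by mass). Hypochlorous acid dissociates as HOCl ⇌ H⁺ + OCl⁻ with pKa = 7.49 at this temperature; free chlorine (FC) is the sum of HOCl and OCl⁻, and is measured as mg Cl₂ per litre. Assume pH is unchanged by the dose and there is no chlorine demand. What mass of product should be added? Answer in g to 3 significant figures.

(a) Volume: 247,000 US gal × 3.785 L/gal = 934,895 L.
(a) Hardness to add: (121 − 64) = 57 mg/L as CaCO₃ × 934,895 L = 53,290 g as CaCO₃.
(a) Moles of Ca²⁺ (1 mol Ca²⁺ ≡ 1 mol CaCO₃): 53,290 / 100.1 g/mol = 532.4 mol.
(a) Mass of CaCl₂: 532.4 × 111 = 59,090 g.

(b) Volume: 149,000 US gal × 3.785 L/gal = 563,965 L.
(b) [OCl⁻]/[HOCl] = 10^(pH − pKa) = 10^(7.04 − 7.49) = 0.3548; fraction as HOCl = 1/(1 + 0.3548) = 0.7381.
(b) Free chlorine required for 0.68 ppm HOCl: 0.68 / 0.7381 = 0.9213 ppm.
(b) FC to add: 0.9213 − 0.3 = 0.6213 mg/L as Cl₂.
(b) Cl₂ equivalent: 0.6213 mg/L × 563,965 L = 350.4 g.
(b) Product at 69.0% available Cl: 350.4 / 0.69 = 507.8 g.

(a) 59.1 kg; (b) 508 g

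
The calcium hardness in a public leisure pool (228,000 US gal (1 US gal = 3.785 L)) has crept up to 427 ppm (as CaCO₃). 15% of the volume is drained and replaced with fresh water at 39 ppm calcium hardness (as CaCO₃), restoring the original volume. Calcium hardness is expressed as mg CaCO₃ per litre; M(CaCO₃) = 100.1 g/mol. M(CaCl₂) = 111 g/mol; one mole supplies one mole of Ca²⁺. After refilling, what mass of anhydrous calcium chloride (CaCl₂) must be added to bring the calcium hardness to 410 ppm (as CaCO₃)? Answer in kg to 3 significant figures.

39.4 kg

Volume: 228,000 US gal × 3.785 L/gal = 862,980 L.
After draining 15% and refilling: 427 × 0.85 + 39 × 0.15 = 368.8 ppm.
Deficit to target: 410 − 368.8 = 41.2 mg/L.
As CaCO₃: 41.2 mg/L × 862,980 L = 35,550 g; ÷ 100.1 = 355.2 mol Ca²⁺.
Mass: 355.2 × 111 = 39,430 g.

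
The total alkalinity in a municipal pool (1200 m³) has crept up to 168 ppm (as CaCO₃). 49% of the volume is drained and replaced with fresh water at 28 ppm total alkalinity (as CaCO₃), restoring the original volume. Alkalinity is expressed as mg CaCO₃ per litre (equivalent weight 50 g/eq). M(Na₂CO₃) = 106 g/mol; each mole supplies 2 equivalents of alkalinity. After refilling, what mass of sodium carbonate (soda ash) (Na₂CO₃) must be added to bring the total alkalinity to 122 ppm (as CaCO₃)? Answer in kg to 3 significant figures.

28.7 kg

Volume: 1200 m³ = 1,200,000 L.
After draining 49% and refilling: 168 × 0.51 + 28 × 0.49 = 99.4 ppm.
Deficit to target: 122 − 99.4 = 22.6 mg/L.
As CaCO₃: 22.6 mg/L × 1,200,000 L = 27,120 g; ÷ 50 g/eq ÷ 2 = 271.2 mol Na₂CO₃.
Mass: 271.2 × 106 = 28,750 g.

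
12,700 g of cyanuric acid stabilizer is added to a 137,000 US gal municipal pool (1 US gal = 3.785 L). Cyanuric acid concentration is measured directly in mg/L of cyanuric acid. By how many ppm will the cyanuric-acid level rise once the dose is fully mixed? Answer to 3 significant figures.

Volume: 137,000 US gal × 3.785 L/gal = 518,545 L.
Rise: 12,700 g / 518,545 L × 1000 = 24.49 mg/L.

24.5 ppm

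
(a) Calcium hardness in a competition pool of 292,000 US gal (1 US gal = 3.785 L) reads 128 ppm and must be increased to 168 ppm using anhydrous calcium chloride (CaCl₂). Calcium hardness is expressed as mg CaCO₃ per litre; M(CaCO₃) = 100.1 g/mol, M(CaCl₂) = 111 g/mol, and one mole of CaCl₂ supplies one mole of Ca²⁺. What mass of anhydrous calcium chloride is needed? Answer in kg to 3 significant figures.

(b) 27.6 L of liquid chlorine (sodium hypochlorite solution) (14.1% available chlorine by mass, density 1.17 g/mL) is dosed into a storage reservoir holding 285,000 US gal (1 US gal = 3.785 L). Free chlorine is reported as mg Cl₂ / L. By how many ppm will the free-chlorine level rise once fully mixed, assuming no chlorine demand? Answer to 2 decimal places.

(a) Volume: 292,000 US gal × 3.785 L/gal = 1,105,220 L.
(a) Hardness to add: (168 − 128) = 40 mg/L as CaCO₃ × 1,105,220 L = 44,210 g as CaCO₃.
(a) Moles of Ca²⁺ (1 mol Ca²⁺ ≡ 1 mol CaCO₃): 44,210 / 100.1 g/mol = 441.6 mol.
(a) Mass of CaCl₂: 441.6 × 111 = 49,020 g.

(b) Volume: 285,000 US gal × 3.785 L/gal = 1,078,725 L.
(b) Mass of solution: 27.6 L × 1000 mL/L × 1.17 g/mL = 32,290 g.
(b) Available chlorine delivered: 32,290 g × 0.141 = 4553 g as Cl₂.
(b) Concentration rise: 4553 g / 1,078,725 L = 4.221 mg/L = 4.22 ppm.

(a) 49.0 kg; (b) 4.22 ppm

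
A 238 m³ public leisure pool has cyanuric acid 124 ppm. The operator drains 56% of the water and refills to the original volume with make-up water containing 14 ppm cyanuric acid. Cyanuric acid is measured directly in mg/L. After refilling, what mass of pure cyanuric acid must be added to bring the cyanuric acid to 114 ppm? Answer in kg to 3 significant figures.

12.3 kg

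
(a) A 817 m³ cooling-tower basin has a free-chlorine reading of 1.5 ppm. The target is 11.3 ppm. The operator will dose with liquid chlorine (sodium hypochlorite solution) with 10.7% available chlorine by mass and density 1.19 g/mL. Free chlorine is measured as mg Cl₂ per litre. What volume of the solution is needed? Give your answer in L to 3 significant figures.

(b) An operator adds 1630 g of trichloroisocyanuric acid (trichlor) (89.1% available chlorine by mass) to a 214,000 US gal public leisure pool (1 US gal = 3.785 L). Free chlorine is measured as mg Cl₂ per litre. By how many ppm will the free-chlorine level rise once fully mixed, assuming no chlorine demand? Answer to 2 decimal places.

(a) 62.9 L; (b) 1.79 ppm

(a) Volume: 817 m³ = 817,000 L.
(a) Chlorine deficit: 11.3 − 1.5 = 9.8 ppm = 9.8 mg/L as Cl₂.
(a) Cl₂ equivalent needed: 9.8 mg/L × 817,000 L = 8,007,000 mg = 8007 g.
(a) Product at 10.7% available chlorine: 8007 / 0.107 = 74,830 g.
(a) Volume at density 1.19 g/mL: 74,830 g ÷ 1.19 g/mL = 62,880 mL.

(b) Volume: 214,000 US gal × 3.785 L/gal = 809,990 L.
(b) Available chlorine delivered: 1630 g × 0.891 = 1452 g as Cl₂.
(b) Concentration rise: 1452 g / 809,990 L = 1.793 mg/L = 1.79 ppm.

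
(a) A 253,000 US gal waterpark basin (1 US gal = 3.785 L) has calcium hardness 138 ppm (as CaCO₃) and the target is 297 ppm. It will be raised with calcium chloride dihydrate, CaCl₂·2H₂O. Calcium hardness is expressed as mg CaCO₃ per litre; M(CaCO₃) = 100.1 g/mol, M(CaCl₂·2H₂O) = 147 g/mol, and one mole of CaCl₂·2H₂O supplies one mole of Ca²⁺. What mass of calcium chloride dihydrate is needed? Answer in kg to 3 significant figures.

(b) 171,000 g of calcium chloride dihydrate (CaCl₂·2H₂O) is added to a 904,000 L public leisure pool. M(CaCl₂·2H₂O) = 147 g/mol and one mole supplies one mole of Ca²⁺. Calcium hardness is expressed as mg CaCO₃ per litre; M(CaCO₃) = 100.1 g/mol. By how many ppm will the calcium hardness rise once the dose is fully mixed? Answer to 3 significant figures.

(a) Volume: 253,000 US gal × 3.785 L/gal = 957,605 L.
(a) Hardness to add: (297 − 138) = 159 mg/L as CaCO₃ × 957,605 L = 152,300 g as CaCO₃.
(a) Moles of Ca²⁺ (1 mol Ca²⁺ ≡ 1 mol CaCO₃): 152,300 / 100.1 g/mol = 1521 mol.
(a) Mass of CaCl₂·2H₂O: 1521 × 147 = 223,600 g.

(b) Moles of Ca²⁺: 171,000 g ÷ 147 g/mol = 1163 mol.
(b) As CaCO₃: 1163 mol × 100.1 g/mol = 116,400 g.
(b) Rise: 116,400 g / 904,000 L × 1000 = 128.8 mg/L.

(a) 224 kg; (b) 129 ppm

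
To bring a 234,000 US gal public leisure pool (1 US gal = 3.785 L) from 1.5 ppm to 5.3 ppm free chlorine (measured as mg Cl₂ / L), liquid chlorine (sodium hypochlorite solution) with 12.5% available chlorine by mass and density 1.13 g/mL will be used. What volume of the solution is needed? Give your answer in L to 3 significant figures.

23.8 L

Volume: 234,000 US gal × 3.785 L/gal = 885,690 L.
Chlorine deficit: 5.3 − 1.5 = 3.8 ppm = 3.8 mg/L as Cl₂.
Cl₂ equivalent needed: 3.8 mg/L × 885,690 L = 3,366,000 mg = 3366 g.
Product at 12.5% available chlorine: 3366 / 0.125 = 26,920 g.
Volume at density 1.13 g/mL: 26,920 g ÷ 1.13 g/mL = 23,830 mL.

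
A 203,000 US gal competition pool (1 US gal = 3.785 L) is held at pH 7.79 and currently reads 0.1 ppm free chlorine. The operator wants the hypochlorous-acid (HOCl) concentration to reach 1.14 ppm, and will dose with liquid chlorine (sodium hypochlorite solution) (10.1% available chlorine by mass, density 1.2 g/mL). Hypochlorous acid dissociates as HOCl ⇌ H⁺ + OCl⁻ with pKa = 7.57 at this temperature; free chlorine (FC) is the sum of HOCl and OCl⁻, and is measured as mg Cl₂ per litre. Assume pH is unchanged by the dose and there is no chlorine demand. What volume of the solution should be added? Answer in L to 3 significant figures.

Volume: 203,000 US gal × 3.785 L/gal = 768,355 L.
[OCl⁻]/[HOCl] = 10^(pH − pKa) = 10^(7.79 − 7.57) = 1.66; fraction as HOCl = 1/(1 + 1.66) = 0.376.
Free chlorine required for 1.14 ppm HOCl: 1.14 / 0.376 = 3.032 ppm.
FC to add: 3.032 − 0.1 = 2.932 mg/L as Cl₂.
Cl₂ equivalent: 2.932 mg/L × 768,355 L = 2253 g.
Product at 10.1% available Cl: 2253 / 0.101 = 22,300 g.
Volume: 22,300 g ÷ 1.2 g/mL = 18,590 mL.

18.6 L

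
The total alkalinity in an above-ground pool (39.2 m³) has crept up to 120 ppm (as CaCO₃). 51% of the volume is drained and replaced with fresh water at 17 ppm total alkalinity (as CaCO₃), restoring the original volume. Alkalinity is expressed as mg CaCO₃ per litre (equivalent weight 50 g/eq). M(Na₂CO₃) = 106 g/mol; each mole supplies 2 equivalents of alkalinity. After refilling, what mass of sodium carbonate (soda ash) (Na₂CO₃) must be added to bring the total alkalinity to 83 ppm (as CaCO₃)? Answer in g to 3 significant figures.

645 g

Volume: 39.2 m³ = 39,200 L.
After draining 51% and refilling: 120 × 0.49 + 17 × 0.51 = 67.47 ppm.
Deficit to target: 83 − 67.47 = 15.53 mg/L.
As CaCO₃: 15.53 mg/L × 39,200 L = 608.8 g; ÷ 50 g/eq ÷ 2 = 6.088 mol Na₂CO₃.
Mass: 6.088 × 106 = 645.3 g.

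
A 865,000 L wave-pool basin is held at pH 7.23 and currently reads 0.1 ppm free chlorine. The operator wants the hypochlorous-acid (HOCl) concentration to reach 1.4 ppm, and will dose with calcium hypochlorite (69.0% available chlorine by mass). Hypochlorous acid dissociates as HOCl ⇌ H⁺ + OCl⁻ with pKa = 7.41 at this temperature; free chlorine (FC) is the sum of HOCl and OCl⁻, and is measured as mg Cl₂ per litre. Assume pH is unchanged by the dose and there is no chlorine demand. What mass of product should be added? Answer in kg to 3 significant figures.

[OCl⁻]/[HOCl] = 10^(pH − pKa) = 10^(7.23 − 7.41) = 0.6607; fraction as HOCl = 1/(1 + 0.6607) = 0.6022.
Free chlorine required for 1.4 ppm HOCl: 1.4 / 0.6022 = 2.325 ppm.
FC to add: 2.325 − 0.1 = 2.225 mg/L as Cl₂.
Cl₂ equivalent: 2.225 mg/L × 865,000 L = 1925 g.
Product at 69.0% available Cl: 1925 / 0.69 = 2789 g.

2.79 kg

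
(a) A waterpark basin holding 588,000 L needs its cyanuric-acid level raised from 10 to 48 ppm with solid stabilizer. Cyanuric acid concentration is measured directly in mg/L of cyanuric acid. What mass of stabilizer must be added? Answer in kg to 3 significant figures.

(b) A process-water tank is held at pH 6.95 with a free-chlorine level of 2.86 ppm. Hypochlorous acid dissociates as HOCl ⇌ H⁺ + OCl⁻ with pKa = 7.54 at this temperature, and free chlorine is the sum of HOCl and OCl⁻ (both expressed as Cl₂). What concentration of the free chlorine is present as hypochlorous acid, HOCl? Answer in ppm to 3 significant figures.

(a) CYA to add: (48 − 10) = 38 mg/L × 588,000 L = 22,340 g cyanuric acid.

(b) [OCl⁻]/[HOCl] = 10^(pH − pKa) = 10^(6.95 − 7.54) = 10^-0.59 = 0.257.
(b) Fraction as HOCl = 1 / (1 + 0.257) = 0.7955.
(b) HOCl = 0.7955 × 2.86 ppm = 2.275 ppm.

(a) 22.3 kg; (b) 2.28 ppm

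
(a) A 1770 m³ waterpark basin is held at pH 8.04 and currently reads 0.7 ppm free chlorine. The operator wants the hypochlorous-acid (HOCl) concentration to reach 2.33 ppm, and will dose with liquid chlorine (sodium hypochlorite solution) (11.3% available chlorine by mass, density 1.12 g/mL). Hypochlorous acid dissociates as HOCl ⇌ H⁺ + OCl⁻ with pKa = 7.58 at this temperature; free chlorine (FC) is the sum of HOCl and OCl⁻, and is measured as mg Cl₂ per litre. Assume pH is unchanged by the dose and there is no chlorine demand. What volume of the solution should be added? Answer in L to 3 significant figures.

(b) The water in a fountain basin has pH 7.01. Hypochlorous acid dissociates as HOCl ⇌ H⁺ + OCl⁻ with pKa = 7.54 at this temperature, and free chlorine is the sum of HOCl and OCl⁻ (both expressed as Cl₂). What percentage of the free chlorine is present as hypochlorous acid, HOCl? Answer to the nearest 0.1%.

(a) 117 L; (b) 77.2%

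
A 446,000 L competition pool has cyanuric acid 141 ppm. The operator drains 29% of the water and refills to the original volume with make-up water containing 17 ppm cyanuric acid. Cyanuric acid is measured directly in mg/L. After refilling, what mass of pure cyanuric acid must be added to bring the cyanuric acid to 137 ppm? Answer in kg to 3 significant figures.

After draining 29% and refilling: 141 × 0.71 + 17 × 0.29 = 105.04 ppm.
Deficit to target: 137 − 105.04 = 31.96 mg/L.
Mass: 31.96 mg/L × 446,000 L = 14,250 g cyanuric acid.

14.3 kg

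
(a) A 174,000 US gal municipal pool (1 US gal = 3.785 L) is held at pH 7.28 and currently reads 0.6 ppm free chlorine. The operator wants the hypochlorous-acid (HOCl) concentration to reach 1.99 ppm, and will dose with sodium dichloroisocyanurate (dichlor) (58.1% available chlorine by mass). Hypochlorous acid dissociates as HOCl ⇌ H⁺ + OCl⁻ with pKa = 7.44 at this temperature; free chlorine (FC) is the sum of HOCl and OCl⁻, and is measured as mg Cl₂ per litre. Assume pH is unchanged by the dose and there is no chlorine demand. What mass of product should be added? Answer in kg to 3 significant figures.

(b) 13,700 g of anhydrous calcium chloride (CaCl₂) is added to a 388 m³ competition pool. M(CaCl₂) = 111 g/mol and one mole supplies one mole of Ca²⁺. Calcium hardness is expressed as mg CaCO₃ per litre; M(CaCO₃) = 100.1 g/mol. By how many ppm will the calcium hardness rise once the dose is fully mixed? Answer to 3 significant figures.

(a) Volume: 174,000 US gal × 3.785 L/gal = 658,590 L.
(a) [OCl⁻]/[HOCl] = 10^(pH − pKa) = 10^(7.28 − 7.44) = 0.6918; fraction as HOCl = 1/(1 + 0.6918) = 0.5911.
(a) Free chlorine required for 1.99 ppm HOCl: 1.99 / 0.5911 = 3.367 ppm.
(a) FC to add: 3.367 − 0.6 = 2.767 mg/L as Cl₂.
(a) Cl₂ equivalent: 2.767 mg/L × 658,590 L = 1822 g.
(a) Product at 58.1% available Cl: 1822 / 0.581 = 3136 g.

(b) Volume: 388 m³ = 388,000 L.
(b) Moles of Ca²⁺: 13,700 g ÷ 111 g/mol = 123.4 mol.
(b) As CaCO₃: 123.4 mol × 100.1 g/mol = 12,350 g.
(b) Rise: 12,350 g / 388,000 L × 1000 = 31.84 mg/L.

(a) 3.14 kg; (b) 31.8 ppm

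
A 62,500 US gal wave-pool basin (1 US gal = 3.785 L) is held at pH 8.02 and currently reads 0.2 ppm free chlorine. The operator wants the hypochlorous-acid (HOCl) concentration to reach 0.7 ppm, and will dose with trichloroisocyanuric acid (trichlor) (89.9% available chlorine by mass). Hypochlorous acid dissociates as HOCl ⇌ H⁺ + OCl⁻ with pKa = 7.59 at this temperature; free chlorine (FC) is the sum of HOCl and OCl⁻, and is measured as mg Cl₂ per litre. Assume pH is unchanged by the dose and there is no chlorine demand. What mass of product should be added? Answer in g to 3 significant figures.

627 g

Volume: 62,500 US gal × 3.785 L/gal = 236,562 L.
[OCl⁻]/[HOCl] = 10^(pH − pKa) = 10^(8.02 − 7.59) = 2.692; fraction as HOCl = 1/(1 + 2.692) = 0.2709.
Free chlorine required for 0.7 ppm HOCl: 0.7 / 0.2709 = 2.584 ppm.
FC to add: 2.584 − 0.2 = 2.384 mg/L as Cl₂.
Cl₂ equivalent: 2.384 mg/L × 236,562 L = 564 g.
Product at 89.9% available Cl: 564 / 0.899 = 627.3 g.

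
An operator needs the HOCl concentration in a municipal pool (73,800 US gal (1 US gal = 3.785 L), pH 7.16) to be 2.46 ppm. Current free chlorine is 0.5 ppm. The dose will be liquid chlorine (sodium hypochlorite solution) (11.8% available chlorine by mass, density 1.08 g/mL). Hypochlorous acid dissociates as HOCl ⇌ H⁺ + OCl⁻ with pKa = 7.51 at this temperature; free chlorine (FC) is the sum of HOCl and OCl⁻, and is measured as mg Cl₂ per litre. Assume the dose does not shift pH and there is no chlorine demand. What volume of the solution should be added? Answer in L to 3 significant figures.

6.70 L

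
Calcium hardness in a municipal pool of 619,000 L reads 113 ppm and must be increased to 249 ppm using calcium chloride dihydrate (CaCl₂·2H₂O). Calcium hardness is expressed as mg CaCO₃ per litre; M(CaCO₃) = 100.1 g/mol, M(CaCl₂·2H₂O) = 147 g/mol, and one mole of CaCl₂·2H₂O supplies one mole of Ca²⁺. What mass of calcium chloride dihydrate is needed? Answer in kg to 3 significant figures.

124 kg

Hardness to add: (249 − 113) = 136 mg/L as CaCO₃ × 619,000 L = 84,180 g as CaCO₃.
Moles of Ca²⁺ (1 mol Ca²⁺ ≡ 1 mol CaCO₃): 84,180 / 100.1 g/mol = 841 mol.
Mass of CaCl₂·2H₂O: 841 × 147 = 123,600 g.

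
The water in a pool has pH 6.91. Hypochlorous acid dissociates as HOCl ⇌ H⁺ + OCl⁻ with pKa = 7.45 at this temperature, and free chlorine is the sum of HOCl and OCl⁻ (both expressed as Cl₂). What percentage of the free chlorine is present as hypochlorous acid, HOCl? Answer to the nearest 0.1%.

77.6%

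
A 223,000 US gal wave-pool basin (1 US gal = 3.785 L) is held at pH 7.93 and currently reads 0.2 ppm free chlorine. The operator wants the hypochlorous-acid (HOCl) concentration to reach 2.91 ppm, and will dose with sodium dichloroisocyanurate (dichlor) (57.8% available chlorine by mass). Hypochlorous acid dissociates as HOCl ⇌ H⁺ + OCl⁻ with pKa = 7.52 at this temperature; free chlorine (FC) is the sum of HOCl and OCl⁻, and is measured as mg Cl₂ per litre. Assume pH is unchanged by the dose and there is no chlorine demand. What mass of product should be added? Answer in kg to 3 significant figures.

14.9 kg

Volume: 223,000 US gal × 3.785 L/gal = 844,055 L.
[OCl⁻]/[HOCl] = 10^(pH − pKa) = 10^(7.93 − 7.52) = 2.57; fraction as HOCl = 1/(1 + 2.57) = 0.2801.
Free chlorine required for 2.91 ppm HOCl: 2.91 / 0.2801 = 10.39 ppm.
FC to add: 10.39 − 0.2 = 10.19 mg/L as Cl₂.
Cl₂ equivalent: 10.19 mg/L × 844,055 L = 8601 g.
Product at 57.8% available Cl: 8601 / 0.578 = 14,880 g.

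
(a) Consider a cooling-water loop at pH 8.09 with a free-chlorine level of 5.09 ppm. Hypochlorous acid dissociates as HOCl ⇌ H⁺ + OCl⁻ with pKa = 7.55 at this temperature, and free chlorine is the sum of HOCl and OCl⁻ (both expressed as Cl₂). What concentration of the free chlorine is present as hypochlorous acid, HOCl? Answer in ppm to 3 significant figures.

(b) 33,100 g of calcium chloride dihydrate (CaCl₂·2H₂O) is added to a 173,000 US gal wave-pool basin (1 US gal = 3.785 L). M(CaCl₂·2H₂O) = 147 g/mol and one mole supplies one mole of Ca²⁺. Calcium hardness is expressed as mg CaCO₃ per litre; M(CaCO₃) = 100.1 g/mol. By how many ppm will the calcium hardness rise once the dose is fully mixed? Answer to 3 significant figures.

(a) [OCl⁻]/[HOCl] = 10^(pH − pKa) = 10^(8.09 − 7.55) = 10^0.54 = 3.467.
(a) Fraction as HOCl = 1 / (1 + 3.467) = 0.2238.
(a) HOCl = 0.2238 × 5.09 ppm = 1.139 ppm.

(b) Volume: 173,000 US gal × 3.785 L/gal = 654,805 L.
(b) Moles of Ca²⁺: 33,100 g ÷ 147 g/mol = 225.2 mol.
(b) As CaCO₃: 225.2 mol × 100.1 g/mol = 22,540 g.
(b) Rise: 22,540 g / 654,805 L × 1000 = 34.42 mg/L.

(a) 1.14 ppm; (b) 34.4 ppm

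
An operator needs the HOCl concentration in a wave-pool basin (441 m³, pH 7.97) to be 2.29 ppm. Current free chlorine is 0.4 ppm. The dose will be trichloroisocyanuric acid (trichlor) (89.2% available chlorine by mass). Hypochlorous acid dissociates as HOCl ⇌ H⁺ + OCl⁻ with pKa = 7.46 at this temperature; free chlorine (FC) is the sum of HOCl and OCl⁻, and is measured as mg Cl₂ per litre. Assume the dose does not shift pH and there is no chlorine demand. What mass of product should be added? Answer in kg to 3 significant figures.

4.60 kg

Volume: 441 m³ = 441,000 L.
[OCl⁻]/[HOCl] = 10^(pH − pKa) = 10^(7.97 − 7.46) = 3.236; fraction as HOCl = 1/(1 + 3.236) = 0.2361.
Free chlorine required for 2.29 ppm HOCl: 2.29 / 0.2361 = 9.7 ppm.
FC to add: 9.7 − 0.4 = 9.3 mg/L as Cl₂.
Cl₂ equivalent: 9.3 mg/L × 441,000 L = 4101 g.
Product at 89.2% available Cl: 4101 / 0.892 = 4598 g.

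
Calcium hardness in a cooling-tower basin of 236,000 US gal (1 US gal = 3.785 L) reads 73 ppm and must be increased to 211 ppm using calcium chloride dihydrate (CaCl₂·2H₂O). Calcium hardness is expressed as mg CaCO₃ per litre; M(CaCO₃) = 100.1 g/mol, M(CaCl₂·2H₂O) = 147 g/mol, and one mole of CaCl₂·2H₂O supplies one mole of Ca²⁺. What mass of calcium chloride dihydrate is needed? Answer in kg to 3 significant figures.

181 kg

Volume: 236,000 US gal × 3.785 L/gal = 893,260 L.
Hardness to add: (211 − 73) = 138 mg/L as CaCO₃ × 893,260 L = 123,300 g as CaCO₃.
Moles of Ca²⁺ (1 mol Ca²⁺ ≡ 1 mol CaCO₃): 123,300 / 100.1 g/mol = 1231 mol.
Mass of CaCl₂·2H₂O: 1231 × 147 = 181,000 g.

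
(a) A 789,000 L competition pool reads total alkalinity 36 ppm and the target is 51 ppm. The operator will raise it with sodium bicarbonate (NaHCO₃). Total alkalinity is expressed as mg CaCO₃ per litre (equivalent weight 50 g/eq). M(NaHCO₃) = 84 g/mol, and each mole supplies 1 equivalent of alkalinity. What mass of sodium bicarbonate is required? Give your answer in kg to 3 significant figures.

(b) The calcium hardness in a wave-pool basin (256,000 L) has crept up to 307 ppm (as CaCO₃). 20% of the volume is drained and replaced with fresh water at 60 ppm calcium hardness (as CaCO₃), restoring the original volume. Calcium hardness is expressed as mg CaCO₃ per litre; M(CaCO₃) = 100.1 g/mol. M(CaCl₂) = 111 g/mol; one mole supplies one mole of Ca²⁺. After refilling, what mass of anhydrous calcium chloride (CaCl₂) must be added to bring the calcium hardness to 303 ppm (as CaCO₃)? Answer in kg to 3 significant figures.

(a) 19.9 kg; (b) 12.9 kg

(a) Alkalinity to add: (51 − 36) = 15 mg/L as CaCO₃ × 789,000 L = 11,840 g as CaCO₃.
(a) Equivalents: 11,840 g ÷ 50 g/eq = 236.7 eq.
(a) NaHCO₃ supplies 1 eq per mole → 236.7 mol.
(a) Mass: 236.7 mol × 84 g/mol = 19,880 g.

(b) After draining 20% and refilling: 307 × 0.80 + 60 × 0.20 = 257.6 ppm.
(b) Deficit to target: 303 − 257.6 = 45.4 mg/L.
(b) As CaCO₃: 45.4 mg/L × 256,000 L = 11,620 g; ÷ 100.1 = 116.1 mol Ca²⁺.
(b) Mass: 116.1 × 111 = 12,890 g.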